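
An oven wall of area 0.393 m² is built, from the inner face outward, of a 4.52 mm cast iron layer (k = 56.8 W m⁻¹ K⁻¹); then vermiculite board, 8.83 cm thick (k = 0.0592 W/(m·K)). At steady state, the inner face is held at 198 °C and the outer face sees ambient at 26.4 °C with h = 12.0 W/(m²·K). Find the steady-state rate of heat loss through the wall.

Q = 42.8 W

Resistance network (inner→outer):
  R_cast iron = L/(kA) = 0.00452/(56.8·0.393) = 2.025×10^-4 K/W
  R_vermiculite board = L/(kA) = 0.0883/(0.0592·0.393) = 3.795 K/W
  R_conv,out = 1/(hA) = 1/(12.0·0.393) = 0.2120 K/W
ΣR = 2.025×10^-4 + 3.795 + 0.2120 = 4.007 K/W
Q = ΔT/ΣR = (198 °C − 26.4 °C)/4.007 = 42.8 W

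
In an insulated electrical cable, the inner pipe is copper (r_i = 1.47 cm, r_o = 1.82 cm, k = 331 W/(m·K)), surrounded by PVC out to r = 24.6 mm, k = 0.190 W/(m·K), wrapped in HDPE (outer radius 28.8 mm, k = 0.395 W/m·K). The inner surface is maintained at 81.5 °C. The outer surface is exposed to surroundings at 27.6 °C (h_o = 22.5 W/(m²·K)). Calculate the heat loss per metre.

Resistance network (inner→outer):
  R'_copper = ln(0.0182/0.0147)/(2πk) = 0.2136/(2π·331) = 1.027×10^-4 m·K/W
  R'_PVC = ln(0.0246/0.0182)/(2πk) = 0.3013/(2π·0.190) = 0.2524 m·K/W
  R'_HDPE = ln(0.0288/0.0246)/(2πk) = 0.1576/(2π·0.395) = 0.06351 m·K/W
  R'_conv,out = 1/(2πr h) = 1/(2π·0.0288·22.5) = 0.2456 m·K/W
ΣR = 1.027×10^-4 + 0.2524 + 0.06351 + 0.2456 = 0.5616 m·K/W
Q' = ΔT/ΣR = (81.5 °C − 27.6 °C)/0.5616 = 96.0 W/m

Q' = 96.0 W/m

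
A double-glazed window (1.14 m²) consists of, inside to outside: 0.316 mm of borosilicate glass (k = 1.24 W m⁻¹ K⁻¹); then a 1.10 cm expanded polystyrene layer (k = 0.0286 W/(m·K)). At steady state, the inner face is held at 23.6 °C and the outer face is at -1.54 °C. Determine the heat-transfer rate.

Q = 74.5 W

Resistance network (inner→outer):
  R_borosilicate glass = L/(kA) = 3.16×10^-4/(1.24·1.14) = 2.235×10^-4 K/W
  R_expanded polystyrene = L/(kA) = 0.0110/(0.0286·1.14) = 0.3374 K/W
ΣR = 2.235×10^-4 + 0.3374 = 0.3376 K/W
Q = ΔT/ΣR = (23.6 °C − -1.54 °C)/0.3376 = 74.5 W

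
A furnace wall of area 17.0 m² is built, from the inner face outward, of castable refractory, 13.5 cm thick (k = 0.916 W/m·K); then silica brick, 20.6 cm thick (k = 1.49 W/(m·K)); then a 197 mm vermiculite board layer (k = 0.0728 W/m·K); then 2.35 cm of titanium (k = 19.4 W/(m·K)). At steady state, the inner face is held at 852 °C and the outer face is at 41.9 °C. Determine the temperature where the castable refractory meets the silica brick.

T = 812 °C

Resistance network (inner→outer):
  R_castable refractory = L/(kA) = 0.135/(0.916·17.0) = 0.008669 K/W
  R_silica brick = L/(kA) = 0.206/(1.49·17.0) = 0.008133 K/W
  R_vermiculite board = L/(kA) = 0.197/(0.0728·17.0) = 0.1592 K/W
  R_titanium = L/(kA) = 0.0235/(19.4·17.0) = 7.126×10^-5 K/W
ΣR = 0.008669 + 0.008133 + 0.1592 + 7.126×10^-5 = 0.1761 K/W
Q = ΔT/ΣR = (852 °C − 41.9 °C)/0.1761 = 4600 W
From the inner boundary to the castable refractory/silica brick interface, ΣR_partial = 0.008669 K/W.
T_interface = T_in − Q·ΣR_partial = 852 °C − (4600)(0.008669) = 812 °C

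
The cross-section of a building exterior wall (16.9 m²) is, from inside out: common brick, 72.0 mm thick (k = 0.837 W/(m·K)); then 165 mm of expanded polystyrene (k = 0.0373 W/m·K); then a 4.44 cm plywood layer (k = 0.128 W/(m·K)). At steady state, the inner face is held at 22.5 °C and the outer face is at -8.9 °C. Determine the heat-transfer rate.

Q = 109 W

Series thermal resistances, inner to outer:
  R_common brick = L/(kA) = 0.0720/(0.837·16.9) = 0.005090 K/W
  R_expanded polystyrene = L/(kA) = 0.165/(0.0373·16.9) = 0.2618 K/W
  R_plywood = L/(kA) = 0.0444/(0.128·16.9) = 0.02053 K/W
ΣR = 0.005090 + 0.2618 + 0.02053 = 0.2874 K/W
Q = ΔT/ΣR = (22.5 °C − -8.9 °C)/0.2874 = 109 W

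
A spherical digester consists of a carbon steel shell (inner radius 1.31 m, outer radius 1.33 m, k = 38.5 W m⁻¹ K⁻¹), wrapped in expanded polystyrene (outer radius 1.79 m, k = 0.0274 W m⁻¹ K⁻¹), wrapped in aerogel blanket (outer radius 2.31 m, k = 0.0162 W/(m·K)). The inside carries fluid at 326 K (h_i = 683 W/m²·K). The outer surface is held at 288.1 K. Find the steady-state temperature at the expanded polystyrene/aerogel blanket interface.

T = 308.0 K

Resistance network (inner→outer):
  R_conv,in = 1/(4πr²h) = 1/(4π·1.31²·683) = 6.789×10^-5 K/W
  R_carbon steel = (1/1.31 − 1/1.33)/(4πk) = 0.01148/(4π·38.5) = 2.373×10^-5 K/W
  R_expanded polystyrene = (1/1.33 − 1/1.79)/(4πk) = 0.1932/(4π·0.0274) = 0.5612 K/W
  R_aerogel blanket = (1/1.79 − 1/2.31)/(4πk) = 0.1258/(4π·0.0162) = 0.6178 K/W
ΣR = 6.789×10^-5 + 2.373×10^-5 + 0.5612 + 0.6178 = 1.179 K/W
Q = ΔT/ΣR = (326 K − 288.1 K)/1.179 = 32.15 W
From the inner boundary to the expanded polystyrene/aerogel blanket interface, ΣR_partial = 0.5613 K/W.
T_interface = T_in − Q·ΣR_partial = 326 K − (32.15)(0.5613) = 308.0 K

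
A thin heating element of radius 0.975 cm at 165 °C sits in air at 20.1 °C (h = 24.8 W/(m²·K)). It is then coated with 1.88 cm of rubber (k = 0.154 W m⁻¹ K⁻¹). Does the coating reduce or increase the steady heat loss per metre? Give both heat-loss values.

reduces: 220 → 109 W/m

Critical radius for a cylinder: r_cr = k/h = 0.00621 m = 0.621 cm.
Outer radius after coating: r₂ = 0.00975 + 0.0188 = 0.02855 m.
Since r₁ ≥ r_cr, any added insulation reduces the heat loss.
Bare: R = 1/(2πr₁h) = 0.6582 m·K/W; Q = 144.9/0.6582 = 220 W/m.
Coated: R = R_cond + R_conv = 1.335 m·K/W; Q = 144.9/1.335 = 109 W/m.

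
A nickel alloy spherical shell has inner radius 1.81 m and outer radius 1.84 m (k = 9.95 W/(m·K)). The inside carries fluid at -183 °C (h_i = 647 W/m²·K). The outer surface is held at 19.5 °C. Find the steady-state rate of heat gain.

Treat each layer as a resistance in series:
  R_conv,in = 1/(4πr²h) = 1/(4π·1.81²·647) = 3.754×10^-5 K/W
  R_nickel alloy = (1/1.81 − 1/1.84)/(4πk) = 0.009008/(4π·9.95) = 7.204×10^-5 K/W
ΣR = 3.754×10^-5 + 7.204×10^-5 = 1.096×10^-4 K/W
Q = ΔT/ΣR = (-183 °C − 19.5 °C)/1.096×10^-4 = -1.85×10^6 W
(Negative Q ⇒ heat flows inward; heat gain = 1.85×10^6 W.)

Q = 1.85×10^6 W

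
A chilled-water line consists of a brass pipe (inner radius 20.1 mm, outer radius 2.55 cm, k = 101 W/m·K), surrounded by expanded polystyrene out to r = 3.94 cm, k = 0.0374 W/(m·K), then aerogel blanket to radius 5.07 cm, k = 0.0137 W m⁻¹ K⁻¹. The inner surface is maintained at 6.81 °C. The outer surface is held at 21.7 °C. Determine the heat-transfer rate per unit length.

Q' = 3.11 W/m

Treat each layer as a resistance in series:
  R'_brass = ln(0.0255/0.0201)/(2πk) = 0.2380/(2π·101) = 3.750×10^-4 m·K/W
  R'_expanded polystyrene = ln(0.0394/0.0255)/(2πk) = 0.4351/(2π·0.0374) = 1.852 m·K/W
  R'_aerogel blanket = ln(0.0507/0.0394)/(2πk) = 0.2522/(2π·0.0137) = 2.929 m·K/W
ΣR = 3.750×10^-4 + 1.852 + 2.929 = 4.781 m·K/W
Q' = ΔT/ΣR = (6.81 °C − 21.7 °C)/4.781 = -3.11 W/m
(Negative Q' ⇒ heat flows inward; heat gain = 3.11 W/m.)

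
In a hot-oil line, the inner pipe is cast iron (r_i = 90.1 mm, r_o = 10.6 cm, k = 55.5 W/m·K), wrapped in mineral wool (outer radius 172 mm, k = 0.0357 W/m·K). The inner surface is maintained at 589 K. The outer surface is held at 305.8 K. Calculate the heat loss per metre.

Treat each layer as a resistance in series:
  R'_cast iron = ln(0.106/0.0901)/(2πk) = 0.1625/(2π·55.5) = 4.660×10^-4 m·K/W
  R'_mineral wool = ln(0.172/0.106)/(2πk) = 0.4841/(2π·0.0357) = 2.158 m·K/W
ΣR = 4.660×10^-4 + 2.158 = 2.158 m·K/W
Q' = ΔT/ΣR = (589 K − 305.8 K)/2.158 = 131 W/m

Q' = 131 W/m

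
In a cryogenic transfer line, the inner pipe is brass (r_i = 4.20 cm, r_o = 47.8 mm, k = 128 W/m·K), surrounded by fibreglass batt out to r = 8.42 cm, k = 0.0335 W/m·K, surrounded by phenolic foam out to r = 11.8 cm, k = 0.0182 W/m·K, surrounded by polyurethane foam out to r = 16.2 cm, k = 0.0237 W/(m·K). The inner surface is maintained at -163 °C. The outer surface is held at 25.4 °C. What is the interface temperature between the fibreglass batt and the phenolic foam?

Treat each layer as a resistance in series:
  R'_brass = ln(0.0478/0.0420)/(2πk) = 0.1294/(2π·128) = 1.608×10^-4 m·K/W
  R'_fibreglass batt = ln(0.0842/0.0478)/(2πk) = 0.5662/(2π·0.0335) = 2.690 m·K/W
  R'_phenolic foam = ln(0.118/0.0842)/(2πk) = 0.3375/(2π·0.0182) = 2.951 m·K/W
  R'_polyurethane foam = ln(0.162/0.118)/(2πk) = 0.3169/(2π·0.0237) = 2.128 m·K/W
ΣR = 1.608×10^-4 + 2.690 + 2.951 + 2.128 = 7.769 m·K/W
Q' = ΔT/ΣR = (-163 °C − 25.4 °C)/7.769 = -24.25 W/m
From the inner boundary to the fibreglass batt/phenolic foam interface, ΣR_partial = 2.690 m·K/W.
T_interface = T_in − Q'·ΣR_partial = -163 °C − (-24.25)(2.690) = -97.8 °C

T = -97.8 °C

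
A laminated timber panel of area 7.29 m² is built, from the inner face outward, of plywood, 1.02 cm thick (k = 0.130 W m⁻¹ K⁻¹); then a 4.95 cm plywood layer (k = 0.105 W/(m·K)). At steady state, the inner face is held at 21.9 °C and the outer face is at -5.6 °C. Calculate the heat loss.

Q = 365 W

Treat each layer as a resistance in series:
  R_plywood = L/(kA) = 0.0102/(0.130·7.29) = 0.01076 K/W
  R_plywood = L/(kA) = 0.0495/(0.105·7.29) = 0.06467 K/W
ΣR = 0.01076 + 0.06467 = 0.07543 K/W
Q = ΔT/ΣR = (21.9 °C − -5.6 °C)/0.07543 = 365 W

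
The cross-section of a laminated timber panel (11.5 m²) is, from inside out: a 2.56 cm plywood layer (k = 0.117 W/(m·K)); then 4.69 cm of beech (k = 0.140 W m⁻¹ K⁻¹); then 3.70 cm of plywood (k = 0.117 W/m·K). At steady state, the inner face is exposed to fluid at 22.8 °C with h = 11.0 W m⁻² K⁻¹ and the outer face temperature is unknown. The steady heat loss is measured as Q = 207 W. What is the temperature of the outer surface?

T_out = 5.50 °C

Sum the resistances:
  R_conv,in = 1/(hA) = 1/(11.0·11.5) = 0.007905 K/W
  R_plywood = L/(kA) = 0.0256/(0.117·11.5) = 0.01903 K/W
  R_beech = L/(kA) = 0.0469/(0.140·11.5) = 0.02913 K/W
  R_plywood = L/(kA) = 0.0370/(0.117·11.5) = 0.02750 K/W
ΣR = 0.08356 K/W
ΔT = Q·ΣR = 207 × 0.08356 = 17.30 K
Heat flows outward, so T_out = T_in − ΔT = 22.8 − 17.30 = 5.50 °C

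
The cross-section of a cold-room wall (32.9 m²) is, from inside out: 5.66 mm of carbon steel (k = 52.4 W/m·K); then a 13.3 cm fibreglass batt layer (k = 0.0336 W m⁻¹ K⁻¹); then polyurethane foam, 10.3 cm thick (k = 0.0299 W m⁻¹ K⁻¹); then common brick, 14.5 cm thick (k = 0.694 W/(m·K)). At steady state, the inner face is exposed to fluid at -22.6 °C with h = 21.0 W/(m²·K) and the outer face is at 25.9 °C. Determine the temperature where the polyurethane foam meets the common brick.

T = 24.6 °C

Series thermal resistances, inner to outer:
  R_conv,in = 1/(hA) = 1/(21.0·32.9) = 0.001447 K/W
  R_carbon steel = L/(kA) = 0.00566/(52.4·32.9) = 3.283×10^-6 K/W
  R_fibreglass batt = L/(kA) = 0.133/(0.0336·32.9) = 0.1203 K/W
  R_polyurethane foam = L/(kA) = 0.103/(0.0299·32.9) = 0.1047 K/W
  R_common brick = L/(kA) = 0.145/(0.694·32.9) = 0.006351 K/W
ΣR = 0.001447 + 3.283×10^-6 + 0.1203 + 0.1047 + 0.006351 = 0.2328 K/W
Q = ΔT/ΣR = (-22.6 °C − 25.9 °C)/0.2328 = -208.3 W
From the inner boundary to the polyurethane foam/common brick interface, ΣR_partial = 0.2265 K/W.
T_interface = T_in − Q·ΣR_partial = -22.6 °C − (-208.3)(0.2265) = 24.6 °C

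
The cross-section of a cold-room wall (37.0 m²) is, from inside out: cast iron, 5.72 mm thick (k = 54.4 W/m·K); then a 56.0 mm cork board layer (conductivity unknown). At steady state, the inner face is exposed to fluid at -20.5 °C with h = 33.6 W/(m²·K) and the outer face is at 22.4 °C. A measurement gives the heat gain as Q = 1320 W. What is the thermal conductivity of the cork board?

k = 0.0478 W/m·K

ΣR = ΔT/Q = |-20.5 − 22.4|/1320 = 0.03250 K/W
Known resistances:
  R_conv,in = 1/(hA) = 1/(33.6·37.0) = 8.044×10^-4 K/W
  R_cast iron = L/(kA) = 0.00572/(54.4·37.0) = 2.842×10^-6 K/W
R_cork board = ΣR − ΣR_known = 0.03250 − 8.072×10^-4 = 0.03169 K/W
L/(kA) = 0.03169 ⇒ k = 0.0560/(0.03169·37.0) = 0.0478 W/m·K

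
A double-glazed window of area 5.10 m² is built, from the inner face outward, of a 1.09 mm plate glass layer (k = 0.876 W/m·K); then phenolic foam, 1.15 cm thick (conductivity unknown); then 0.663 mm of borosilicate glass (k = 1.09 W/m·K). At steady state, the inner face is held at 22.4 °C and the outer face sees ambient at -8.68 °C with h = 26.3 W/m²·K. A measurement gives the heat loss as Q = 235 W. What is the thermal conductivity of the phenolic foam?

k = 0.0181 W/m·K

ΣR = ΔT/Q = |22.4 − -8.68|/235 = 0.1323 K/W
Known resistances:
  R_plate glass = L/(kA) = 0.00109/(0.876·5.10) = 2.440×10^-4 K/W
  R_borosilicate glass = L/(kA) = 6.63×10^-4/(1.09·5.10) = 1.193×10^-4 K/W
  R_conv,out = 1/(hA) = 1/(26.3·5.10) = 0.007455 K/W
R_phenolic foam = ΣR − ΣR_known = 0.1323 − 0.007818 = 0.1245 K/W
L/(kA) = 0.1245 ⇒ k = 0.0115/(0.1245·5.10) = 0.0181 W/m·K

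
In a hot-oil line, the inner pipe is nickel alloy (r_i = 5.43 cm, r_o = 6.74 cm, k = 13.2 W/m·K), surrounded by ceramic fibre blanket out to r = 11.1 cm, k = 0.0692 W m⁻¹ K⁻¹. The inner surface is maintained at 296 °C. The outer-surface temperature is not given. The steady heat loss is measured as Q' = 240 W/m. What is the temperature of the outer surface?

Series resistances:
  R'_nickel alloy = ln(0.0674/0.0543)/(2πk) = 0.2161/(2π·13.2) = 0.002606 m·K/W
  R'_ceramic fibre blanket = ln(0.111/0.0674)/(2πk) = 0.4989/(2π·0.0692) = 1.147 m·K/W
ΣR = 1.150 m·K/W
ΔT = Q'·ΣR = 240 × 1.150 = 276.0 K
Heat flows outward, so T_out = T_in − ΔT = 296 − 276.0 = 20.0 °C

T_out = 20.0 °C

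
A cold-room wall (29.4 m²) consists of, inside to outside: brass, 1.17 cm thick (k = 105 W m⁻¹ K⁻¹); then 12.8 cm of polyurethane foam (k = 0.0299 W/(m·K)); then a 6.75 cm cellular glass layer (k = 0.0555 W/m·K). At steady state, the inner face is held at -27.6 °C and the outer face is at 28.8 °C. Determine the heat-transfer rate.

Treat each layer as a resistance in series:
  R_brass = L/(kA) = 0.0117/(105·29.4) = 3.790×10^-6 K/W
  R_polyurethane foam = L/(kA) = 0.128/(0.0299·29.4) = 0.1456 K/W
  R_cellular glass = L/(kA) = 0.0675/(0.0555·29.4) = 0.04137 K/W
ΣR = 3.790×10^-6 + 0.1456 + 0.04137 = 0.1870 K/W
Q = ΔT/ΣR = (-27.6 °C − 28.8 °C)/0.1870 = -302 W
(Negative Q ⇒ heat flows inward; heat gain = 302 W.)

Q = 302 W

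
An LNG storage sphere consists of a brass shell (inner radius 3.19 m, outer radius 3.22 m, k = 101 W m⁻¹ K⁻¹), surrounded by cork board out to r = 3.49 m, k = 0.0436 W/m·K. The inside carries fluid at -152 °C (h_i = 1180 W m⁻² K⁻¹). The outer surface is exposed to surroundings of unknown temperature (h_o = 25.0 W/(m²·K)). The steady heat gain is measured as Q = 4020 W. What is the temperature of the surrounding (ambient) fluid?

Series resistances:
  R_conv,in = 1/(4πr²h) = 1/(4π·3.19²·1180) = 6.627×10^-6 K/W
  R_brass = (1/3.19 − 1/3.22)/(4πk) = 0.002921/(4π·101) = 2.301×10^-6 K/W
  R_cork board = (1/3.22 − 1/3.49)/(4πk) = 0.02403/(4π·0.0436) = 0.04385 K/W
  R_conv,out = 1/(4πr²h) = 1/(4π·3.49²·25.0) = 2.613×10^-4 K/W
ΣR = 0.04412 K/W
ΔT = Q·ΣR = 4020 × 0.04412 = 177.4 K
Heat flows inward, so T_out = T_in + ΔT = -152 + 177.4 = 25.4 °C

T_out = 25.4 °C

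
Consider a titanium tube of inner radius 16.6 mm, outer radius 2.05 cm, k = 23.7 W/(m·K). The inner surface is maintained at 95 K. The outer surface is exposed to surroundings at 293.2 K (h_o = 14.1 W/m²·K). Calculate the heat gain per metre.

Resistance network (inner→outer):
  R'_titanium = ln(0.0205/0.0166)/(2πk) = 0.2110/(2π·23.7) = 0.001417 m·K/W
  R'_conv,out = 1/(2πr h) = 1/(2π·0.0205·14.1) = 0.5506 m·K/W
ΣR = 0.001417 + 0.5506 = 0.5520 m·K/W
Q' = ΔT/ΣR = (95 K − 293.2 K)/0.5520 = -359 W/m
(Negative Q' ⇒ heat flows inward; heat gain = 359 W/m.)

Q' = 359 W/m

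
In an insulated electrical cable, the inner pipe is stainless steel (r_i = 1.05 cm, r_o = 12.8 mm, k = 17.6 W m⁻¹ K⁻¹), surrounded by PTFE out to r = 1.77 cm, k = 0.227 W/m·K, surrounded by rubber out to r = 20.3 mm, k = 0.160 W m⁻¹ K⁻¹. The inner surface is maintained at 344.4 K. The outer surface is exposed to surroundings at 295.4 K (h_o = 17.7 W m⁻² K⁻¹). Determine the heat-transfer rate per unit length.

Resistance network (inner→outer):
  R'_stainless steel = ln(0.0128/0.0105)/(2πk) = 0.1981/(2π·17.6) = 0.001791 m·K/W
  R'_PTFE = ln(0.0177/0.0128)/(2πk) = 0.3241/(2π·0.227) = 0.2272 m·K/W
  R'_rubber = ln(0.0203/0.0177)/(2πk) = 0.1371/(2π·0.160) = 0.1363 m·K/W
  R'_conv,out = 1/(2πr h) = 1/(2π·0.0203·17.7) = 0.4429 m·K/W
ΣR = 0.001791 + 0.2272 + 0.1363 + 0.4429 = 0.8082 m·K/W
Q' = ΔT/ΣR = (344.4 K − 295.4 K)/0.8082 = 60.6 W/m

Q' = 60.6 W/m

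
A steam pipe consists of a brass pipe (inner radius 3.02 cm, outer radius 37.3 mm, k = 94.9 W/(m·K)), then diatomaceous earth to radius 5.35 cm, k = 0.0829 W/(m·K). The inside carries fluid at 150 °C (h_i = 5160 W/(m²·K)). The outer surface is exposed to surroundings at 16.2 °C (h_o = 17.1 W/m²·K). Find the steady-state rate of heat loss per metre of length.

Resistance network (inner→outer):
  R'_conv,in = 1/(2πr h) = 1/(2π·0.0302·5160) = 0.001021 m·K/W
  R'_brass = ln(0.0373/0.0302)/(2πk) = 0.2112/(2π·94.9) = 3.541×10^-4 m·K/W
  R'_diatomaceous earth = ln(0.0535/0.0373)/(2πk) = 0.3607/(2π·0.0829) = 0.6925 m·K/W
  R'_conv,out = 1/(2πr h) = 1/(2π·0.0535·17.1) = 0.1740 m·K/W
ΣR = 0.001021 + 3.541×10^-4 + 0.6925 + 0.1740 = 0.8679 m·K/W
Q' = ΔT/ΣR = (150 °C − 16.2 °C)/0.8679 = 154 W/m

Q' = 154 W/m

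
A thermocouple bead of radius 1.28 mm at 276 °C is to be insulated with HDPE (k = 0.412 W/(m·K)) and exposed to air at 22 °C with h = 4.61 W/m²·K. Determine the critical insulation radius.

r_cr = 17.9 cm

For a sphere, r_cr = 2k_ins/h = 2·0.412/4.61 = 0.179 m = 17.9 cm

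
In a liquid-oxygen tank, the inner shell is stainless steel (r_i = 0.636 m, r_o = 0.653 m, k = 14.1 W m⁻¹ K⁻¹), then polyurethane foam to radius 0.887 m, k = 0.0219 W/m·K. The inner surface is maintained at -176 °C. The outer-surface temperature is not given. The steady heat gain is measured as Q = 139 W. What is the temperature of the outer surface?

Sum the resistances:
  R_stainless steel = (1/0.636 − 1/0.653)/(4πk) = 0.04093/(4π·14.1) = 2.310×10^-4 K/W
  R_polyurethane foam = (1/0.653 − 1/0.887)/(4πk) = 0.4040/(4π·0.0219) = 1.468 K/W
ΣR = 1.468 K/W
ΔT = Q·ΣR = 139 × 1.468 = 204.1 K
Heat flows inward, so T_out = T_in + ΔT = -176 + 204.1 = 28.1 °C

T_out = 28.1 °C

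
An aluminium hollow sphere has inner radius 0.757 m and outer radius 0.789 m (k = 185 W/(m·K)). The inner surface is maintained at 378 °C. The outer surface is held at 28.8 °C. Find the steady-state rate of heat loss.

Q = 15200 kW

Q = 4πk·ΔT/(1/r₁ − 1/r₂) = 4π × 185 × 349.2 / (1/0.757 − 1/0.789) = 1.52×10^7 W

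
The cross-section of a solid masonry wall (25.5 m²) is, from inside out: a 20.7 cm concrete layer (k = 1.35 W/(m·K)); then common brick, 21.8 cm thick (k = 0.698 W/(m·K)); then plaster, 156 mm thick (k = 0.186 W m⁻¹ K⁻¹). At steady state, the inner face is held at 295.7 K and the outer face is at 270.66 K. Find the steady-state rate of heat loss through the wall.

Q = 490 W

Treat each layer as a resistance in series:
  R_concrete = L/(kA) = 0.207/(1.35·25.5) = 0.006013 K/W
  R_common brick = L/(kA) = 0.218/(0.698·25.5) = 0.01225 K/W
  R_plaster = L/(kA) = 0.156/(0.186·25.5) = 0.03289 K/W
ΣR = 0.006013 + 0.01225 + 0.03289 = 0.05115 K/W
Q = ΔT/ΣR = (295.7 K − 270.66 K)/0.05115 = 490 W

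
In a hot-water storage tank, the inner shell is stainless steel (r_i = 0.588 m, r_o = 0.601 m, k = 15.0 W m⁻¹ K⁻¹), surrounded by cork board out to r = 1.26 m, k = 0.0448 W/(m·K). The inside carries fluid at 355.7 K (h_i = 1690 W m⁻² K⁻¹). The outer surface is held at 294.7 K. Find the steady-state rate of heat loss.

Resistance network (inner→outer):
  R_conv,in = 1/(4πr²h) = 1/(4π·0.588²·1690) = 1.362×10^-4 K/W
  R_stainless steel = (1/0.588 − 1/0.601)/(4πk) = 0.03679/(4π·15.0) = 1.952×10^-4 K/W
  R_cork board = (1/0.601 − 1/1.26)/(4πk) = 0.8702/(4π·0.0448) = 1.546 K/W
ΣR = 1.362×10^-4 + 1.952×10^-4 + 1.546 = 1.546 K/W
Q = ΔT/ΣR = (355.7 K − 294.7 K)/1.546 = 39.5 W

Q = 39.5 W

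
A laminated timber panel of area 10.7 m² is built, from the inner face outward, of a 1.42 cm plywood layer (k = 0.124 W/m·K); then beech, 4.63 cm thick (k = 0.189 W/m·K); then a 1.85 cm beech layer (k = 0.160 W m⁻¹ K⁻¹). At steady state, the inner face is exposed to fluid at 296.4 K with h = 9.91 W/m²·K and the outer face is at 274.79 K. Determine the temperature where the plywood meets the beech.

Series thermal resistances, inner to outer:
  R_conv,in = 1/(hA) = 1/(9.91·10.7) = 0.009431 K/W
  R_plywood = L/(kA) = 0.0142/(0.124·10.7) = 0.01070 K/W
  R_beech = L/(kA) = 0.0463/(0.189·10.7) = 0.02289 K/W
  R_beech = L/(kA) = 0.0185/(0.160·10.7) = 0.01081 K/W
ΣR = 0.009431 + 0.01070 + 0.02289 + 0.01081 = 0.05383 K/W
Q = ΔT/ΣR = (296.4 K − 274.79 K)/0.05383 = 401.4 W
From the inner boundary to the plywood/beech interface, ΣR_partial = 0.02013 K/W.
T_interface = T_in − Q·ΣR_partial = 296.4 K − (401.4)(0.02013) = 288.3 K

T = 288.3 K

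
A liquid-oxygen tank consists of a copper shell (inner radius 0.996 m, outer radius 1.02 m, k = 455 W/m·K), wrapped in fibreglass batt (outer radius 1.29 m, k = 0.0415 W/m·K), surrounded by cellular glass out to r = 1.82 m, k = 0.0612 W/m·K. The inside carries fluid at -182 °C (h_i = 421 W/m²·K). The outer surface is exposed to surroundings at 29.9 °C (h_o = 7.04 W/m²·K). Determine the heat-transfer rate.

Resistance network (inner→outer):
  R_conv,in = 1/(4πr²h) = 1/(4π·0.996²·421) = 1.905×10^-4 K/W
  R_copper = (1/0.996 − 1/1.02)/(4πk) = 0.02362/(4π·455) = 4.132×10^-6 K/W
  R_fibreglass batt = (1/1.02 − 1/1.29)/(4πk) = 0.2052/(4π·0.0415) = 0.3935 K/W
  R_cellular glass = (1/1.29 − 1/1.82)/(4πk) = 0.2257/(4π·0.0612) = 0.2935 K/W
  R_conv,out = 1/(4πr²h) = 1/(4π·1.82²·7.04) = 0.003413 K/W
ΣR = 1.905×10^-4 + 4.132×10^-6 + 0.3935 + 0.2935 + 0.003413 = 0.6906 K/W
Q = ΔT/ΣR = (-182 °C − 29.9 °C)/0.6906 = -307 W
(Negative Q ⇒ heat flows inward; heat gain = 307 W.)

Q = 307 W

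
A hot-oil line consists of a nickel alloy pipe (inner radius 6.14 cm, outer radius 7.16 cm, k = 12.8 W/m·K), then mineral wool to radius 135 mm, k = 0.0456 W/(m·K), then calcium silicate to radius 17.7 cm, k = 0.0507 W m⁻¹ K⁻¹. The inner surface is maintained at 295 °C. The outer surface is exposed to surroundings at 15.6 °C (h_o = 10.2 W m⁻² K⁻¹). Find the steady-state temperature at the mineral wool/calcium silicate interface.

Resistance network (inner→outer):
  R'_nickel alloy = ln(0.0716/0.0614)/(2πk) = 0.1537/(2π·12.8) = 0.001911 m·K/W
  R'_mineral wool = ln(0.135/0.0716)/(2πk) = 0.6342/(2π·0.0456) = 2.213 m·K/W
  R'_calcium silicate = ln(0.177/0.135)/(2πk) = 0.2709/(2π·0.0507) = 0.8503 m·K/W
  R'_conv,out = 1/(2πr h) = 1/(2π·0.177·10.2) = 0.08815 m·K/W
ΣR = 0.001911 + 2.213 + 0.8503 + 0.08815 = 3.153 m·K/W
Q' = ΔT/ΣR = (295 °C − 15.6 °C)/3.153 = 88.61 W/m
From the inner boundary to the mineral wool/calcium silicate interface, ΣR_partial = 2.215 m·K/W.
T_interface = T_in − Q'·ΣR_partial = 295 °C − (88.61)(2.215) = 98.7 °C

T = 98.7 °C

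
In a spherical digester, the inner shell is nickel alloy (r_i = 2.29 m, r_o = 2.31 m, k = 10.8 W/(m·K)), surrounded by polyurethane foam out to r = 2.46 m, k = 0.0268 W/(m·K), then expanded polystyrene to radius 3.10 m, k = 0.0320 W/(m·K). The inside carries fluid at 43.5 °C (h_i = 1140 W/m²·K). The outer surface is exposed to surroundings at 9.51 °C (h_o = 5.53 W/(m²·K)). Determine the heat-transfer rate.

Q = 118 W

Resistance network (inner→outer):
  R_conv,in = 1/(4πr²h) = 1/(4π·2.29²·1140) = 1.331×10^-5 K/W
  R_nickel alloy = (1/2.29 − 1/2.31)/(4πk) = 0.003781/(4π·10.8) = 2.786×10^-5 K/W
  R_polyurethane foam = (1/2.31 − 1/2.46)/(4πk) = 0.02640/(4π·0.0268) = 0.07838 K/W
  R_expanded polystyrene = (1/2.46 − 1/3.10)/(4πk) = 0.08392/(4π·0.0320) = 0.2087 K/W
  R_conv,out = 1/(4πr²h) = 1/(4π·3.10²·5.53) = 0.001497 K/W
ΣR = 1.331×10^-5 + 2.786×10^-5 + 0.07838 + 0.2087 + 0.001497 = 0.2886 K/W
Q = ΔT/ΣR = (43.5 °C − 9.51 °C)/0.2886 = 118 W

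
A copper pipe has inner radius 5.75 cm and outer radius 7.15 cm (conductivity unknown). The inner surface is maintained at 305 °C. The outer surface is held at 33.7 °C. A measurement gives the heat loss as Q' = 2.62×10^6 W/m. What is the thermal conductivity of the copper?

ΣR = ΔT/Q' = |305 − 33.7|/2.62×10^6 = 1.035×10^-4 m·K/W
ln(r₂/r₁)/(2πk) = 1.035×10^-4 ⇒ k = 0.2179/(2π·1.035×10^-4) = 335 W/m·K

k = 335 W/m·K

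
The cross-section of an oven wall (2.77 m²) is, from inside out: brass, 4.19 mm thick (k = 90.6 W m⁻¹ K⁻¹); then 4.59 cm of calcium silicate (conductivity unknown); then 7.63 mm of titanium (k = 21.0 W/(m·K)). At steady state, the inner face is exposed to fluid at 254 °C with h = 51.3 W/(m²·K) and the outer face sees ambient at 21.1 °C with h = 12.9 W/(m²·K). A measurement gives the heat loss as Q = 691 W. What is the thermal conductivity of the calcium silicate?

ΣR = ΔT/Q = |254 − 21.1|/691 = 0.3370 K/W
Known resistances:
  R_conv,in = 1/(hA) = 1/(51.3·2.77) = 0.007037 K/W
  R_brass = L/(kA) = 0.00419/(90.6·2.77) = 1.670×10^-5 K/W
  R_titanium = L/(kA) = 0.00763/(21.0·2.77) = 1.312×10^-4 K/W
  R_conv,out = 1/(hA) = 1/(12.9·2.77) = 0.02799 K/W
R_calcium silicate = ΣR − ΣR_known = 0.3370 − 0.03517 = 0.3018 K/W
L/(kA) = 0.3018 ⇒ k = 0.0459/(0.3018·2.77) = 0.0549 W/m·K

k = 0.0549 W/m·K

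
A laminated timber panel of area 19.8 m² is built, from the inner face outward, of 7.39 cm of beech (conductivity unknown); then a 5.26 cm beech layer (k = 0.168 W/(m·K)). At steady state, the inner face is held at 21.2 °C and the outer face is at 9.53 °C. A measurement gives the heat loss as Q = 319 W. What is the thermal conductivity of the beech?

ΣR = ΔT/Q = |21.2 − 9.53|/319 = 0.03658 K/W
Known resistances:
  R_beech = L/(kA) = 0.0526/(0.168·19.8) = 0.01581 K/W
R_beech = ΣR − ΣR_known = 0.03658 − 0.01581 = 0.02077 K/W
L/(kA) = 0.02077 ⇒ k = 0.0739/(0.02077·19.8) = 0.180 W/m·K

k = 0.180 W/m·K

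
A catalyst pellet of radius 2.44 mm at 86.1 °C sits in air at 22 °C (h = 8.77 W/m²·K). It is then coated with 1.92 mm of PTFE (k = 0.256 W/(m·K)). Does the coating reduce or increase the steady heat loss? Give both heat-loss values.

Critical radius for a sphere: r_cr = 2k/h = 0.0584 m = 5.84 cm.
Outer radius after coating: r₂ = 0.00244 + 0.00192 = 0.00436 m.
Since r₁ < r_cr and r₂ ≤ r_cr, the coating moves toward the maximum at r_cr — heat loss rises.
Bare: R = 1/(4πr₁²h) = 1524 K/W; Q = 64.1/1524 = 0.0421 W.
Coated: R = R_cond + R_conv = 533.4 K/W; Q = 64.1/533.4 = 0.120 W.

increases: 0.0421 → 0.120 W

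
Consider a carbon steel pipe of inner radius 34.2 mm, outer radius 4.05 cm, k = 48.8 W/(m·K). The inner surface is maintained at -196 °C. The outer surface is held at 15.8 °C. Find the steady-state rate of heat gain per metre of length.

Q' = 2πk·ΔT/ln(r₂/r₁) = 2π × 48.8 × 211.8 / ln(0.0405/0.0342) = 3.84×10^5 W/m

Q' = 384 kW/m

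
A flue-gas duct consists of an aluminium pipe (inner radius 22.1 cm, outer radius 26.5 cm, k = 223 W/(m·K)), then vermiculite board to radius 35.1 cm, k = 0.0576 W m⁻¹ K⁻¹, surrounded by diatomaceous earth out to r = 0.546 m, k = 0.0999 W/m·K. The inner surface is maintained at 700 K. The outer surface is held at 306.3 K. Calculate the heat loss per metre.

Q' = 266 W/m

Resistance network (inner→outer):
  R'_aluminium = ln(0.265/0.221)/(2πk) = 0.1816/(2π·223) = 1.296×10^-4 m·K/W
  R'_vermiculite board = ln(0.351/0.265)/(2πk) = 0.2811/(2π·0.0576) = 0.7766 m·K/W
  R'_diatomaceous earth = ln(0.546/0.351)/(2πk) = 0.4418/(2π·0.0999) = 0.7039 m·K/W
ΣR = 1.296×10^-4 + 0.7766 + 0.7039 = 1.481 m·K/W
Q' = ΔT/ΣR = (700 K − 306.3 K)/1.481 = 266 W/m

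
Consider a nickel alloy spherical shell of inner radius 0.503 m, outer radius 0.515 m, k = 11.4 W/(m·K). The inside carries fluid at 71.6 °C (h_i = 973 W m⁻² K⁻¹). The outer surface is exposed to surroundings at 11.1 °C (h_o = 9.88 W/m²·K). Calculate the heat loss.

Resistance network (inner→outer):
  R_conv,in = 1/(4πr²h) = 1/(4π·0.503²·973) = 3.233×10^-4 K/W
  R_nickel alloy = (1/0.503 − 1/0.515)/(4πk) = 0.04632/(4π·11.4) = 3.234×10^-4 K/W
  R_conv,out = 1/(4πr²h) = 1/(4π·0.515²·9.88) = 0.03037 K/W
ΣR = 3.233×10^-4 + 3.234×10^-4 + 0.03037 = 0.03102 K/W
Q = ΔT/ΣR = (71.6 °C − 11.1 °C)/0.03102 = 1950 W

Q = 1950 W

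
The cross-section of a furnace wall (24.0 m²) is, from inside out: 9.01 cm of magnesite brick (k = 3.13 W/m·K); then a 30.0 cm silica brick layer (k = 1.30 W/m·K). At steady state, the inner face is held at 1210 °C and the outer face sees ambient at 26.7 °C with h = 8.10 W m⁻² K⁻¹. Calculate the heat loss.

Resistance network (inner→outer):
  R_magnesite brick = L/(kA) = 0.0901/(3.13·24.0) = 0.001199 K/W
  R_silica brick = L/(kA) = 0.300/(1.30·24.0) = 0.009615 K/W
  R_conv,out = 1/(hA) = 1/(8.10·24.0) = 0.005144 K/W
ΣR = 0.001199 + 0.009615 + 0.005144 = 0.01596 K/W
Q = ΔT/ΣR = (1210 °C − 26.7 °C)/0.01596 = 74100 W

Q = 74.1 kW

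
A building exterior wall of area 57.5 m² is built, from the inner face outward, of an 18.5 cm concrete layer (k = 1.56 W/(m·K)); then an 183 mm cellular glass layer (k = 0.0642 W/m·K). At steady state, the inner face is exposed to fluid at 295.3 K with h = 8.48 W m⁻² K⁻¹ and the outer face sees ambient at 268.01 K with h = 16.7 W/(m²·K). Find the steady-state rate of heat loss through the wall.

Q = 499 W

Series thermal resistances, inner to outer:
  R_conv,in = 1/(hA) = 1/(8.48·57.5) = 0.002051 K/W
  R_concrete = L/(kA) = 0.185/(1.56·57.5) = 0.002062 K/W
  R_cellular glass = L/(kA) = 0.183/(0.0642·57.5) = 0.04957 K/W
  R_conv,out = 1/(hA) = 1/(16.7·57.5) = 0.001041 K/W
ΣR = 0.002051 + 0.002062 + 0.04957 + 0.001041 = 0.05472 K/W
Q = ΔT/ΣR = (295.3 K − 268.01 K)/0.05472 = 499 W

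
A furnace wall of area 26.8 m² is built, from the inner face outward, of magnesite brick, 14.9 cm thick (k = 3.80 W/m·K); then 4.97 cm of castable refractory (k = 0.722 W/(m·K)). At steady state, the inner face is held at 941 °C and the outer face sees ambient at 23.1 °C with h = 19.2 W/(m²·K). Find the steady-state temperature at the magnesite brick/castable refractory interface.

T = 716 °C

Series thermal resistances, inner to outer:
  R_magnesite brick = L/(kA) = 0.149/(3.80·26.8) = 0.001463 K/W
  R_castable refractory = L/(kA) = 0.0497/(0.722·26.8) = 0.002569 K/W
  R_conv,out = 1/(hA) = 1/(19.2·26.8) = 0.001943 K/W
ΣR = 0.001463 + 0.002569 + 0.001943 = 0.005975 K/W
Q = ΔT/ΣR = (941 °C − 23.1 °C)/0.005975 = 1.536×10^5 W
From the inner boundary to the magnesite brick/castable refractory interface, ΣR_partial = 0.001463 K/W.
T_interface = T_in − Q·ΣR_partial = 941 °C − (1.536×10^5)(0.001463) = 716 °C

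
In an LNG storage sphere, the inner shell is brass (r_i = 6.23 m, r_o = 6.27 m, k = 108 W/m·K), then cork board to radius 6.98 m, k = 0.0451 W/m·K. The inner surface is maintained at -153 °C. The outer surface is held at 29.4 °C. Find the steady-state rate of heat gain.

Series thermal resistances, inner to outer:
  R_brass = (1/6.23 − 1/6.27)/(4πk) = 0.001024/(4π·108) = 7.545×10^-7 K/W
  R_cork board = (1/6.27 − 1/6.98)/(4πk) = 0.01622/(4π·0.0451) = 0.02863 K/W
ΣR = 7.545×10^-7 + 0.02863 = 0.02863 K/W
Q = ΔT/ΣR = (-153 °C − 29.4 °C)/0.02863 = -6370 W
(Negative Q ⇒ heat flows inward; heat gain = 6370 W.)

Q = 6.37 kW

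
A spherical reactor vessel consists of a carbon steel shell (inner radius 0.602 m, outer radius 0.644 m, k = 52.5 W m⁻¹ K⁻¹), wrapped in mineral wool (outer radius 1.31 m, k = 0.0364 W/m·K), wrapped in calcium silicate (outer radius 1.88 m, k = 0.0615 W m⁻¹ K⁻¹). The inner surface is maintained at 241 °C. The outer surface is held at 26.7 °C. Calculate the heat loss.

Resistance network (inner→outer):
  R_carbon steel = (1/0.602 − 1/0.644)/(4πk) = 0.1083/(4π·52.5) = 1.642×10^-4 K/W
  R_mineral wool = (1/0.644 − 1/1.31)/(4πk) = 0.7894/(4π·0.0364) = 1.726 K/W
  R_calcium silicate = (1/1.31 − 1/1.88)/(4πk) = 0.2314/(4π·0.0615) = 0.2995 K/W
ΣR = 1.642×10^-4 + 1.726 + 0.2995 = 2.026 K/W
Q = ΔT/ΣR = (241 °C − 26.7 °C)/2.026 = 106 W

Q = 106 W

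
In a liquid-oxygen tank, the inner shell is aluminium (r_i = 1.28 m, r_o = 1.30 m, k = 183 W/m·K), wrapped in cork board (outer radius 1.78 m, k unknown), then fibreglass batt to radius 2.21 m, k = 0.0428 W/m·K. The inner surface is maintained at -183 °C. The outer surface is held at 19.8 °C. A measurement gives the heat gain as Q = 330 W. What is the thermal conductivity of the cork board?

k = 0.0401 W/m·K

ΣR = ΔT/Q = |-183 − 19.8|/330 = 0.6145 K/W
Known resistances:
  R_aluminium = (1/1.28 − 1/1.30)/(4πk) = 0.01202/(4π·183) = 5.227×10^-6 K/W
  R_fibreglass batt = (1/1.78 − 1/2.21)/(4πk) = 0.1093/(4π·0.0428) = 0.2032 K/W
R_cork board = ΣR − ΣR_known = 0.6145 − 0.2032 = 0.4113 K/W
(1/r₁−1/r₂)/(4πk) = 0.4113 ⇒ k = 0.2074/(4π·0.4113) = 0.0401 W/m·K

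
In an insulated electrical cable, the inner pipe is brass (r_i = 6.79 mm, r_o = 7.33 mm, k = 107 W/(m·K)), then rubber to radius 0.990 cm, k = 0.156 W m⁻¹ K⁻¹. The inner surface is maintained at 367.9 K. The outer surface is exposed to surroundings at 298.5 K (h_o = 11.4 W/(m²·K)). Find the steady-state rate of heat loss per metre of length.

Series thermal resistances, inner to outer:
  R'_brass = ln(0.00733/0.00679)/(2πk) = 0.07652/(2π·107) = 1.138×10^-4 m·K/W
  R'_rubber = ln(0.00990/0.00733)/(2πk) = 0.3006/(2π·0.156) = 0.3066 m·K/W
  R'_conv,out = 1/(2πr h) = 1/(2π·0.00990·11.4) = 1.410 m·K/W
ΣR = 1.138×10^-4 + 0.3066 + 1.410 = 1.717 m·K/W
Q' = ΔT/ΣR = (367.9 K − 298.5 K)/1.717 = 40.4 W/m

Q' = 40.4 W/m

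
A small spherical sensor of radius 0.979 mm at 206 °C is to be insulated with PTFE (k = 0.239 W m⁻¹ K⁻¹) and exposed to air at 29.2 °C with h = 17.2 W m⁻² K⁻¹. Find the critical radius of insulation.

For a sphere, r_cr = 2k_ins/h = 2·0.239/17.2 = 0.0278 m = 2.78 cm

r_cr = 2.78 cm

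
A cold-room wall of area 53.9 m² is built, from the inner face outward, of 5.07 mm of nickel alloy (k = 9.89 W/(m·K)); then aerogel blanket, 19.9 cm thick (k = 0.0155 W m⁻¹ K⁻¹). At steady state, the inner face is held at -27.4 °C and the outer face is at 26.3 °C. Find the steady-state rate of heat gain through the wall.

Q = 225 W

Series thermal resistances, inner to outer:
  R_nickel alloy = L/(kA) = 0.00507/(9.89·53.9) = 9.511×10^-6 K/W
  R_aerogel blanket = L/(kA) = 0.199/(0.0155·53.9) = 0.2382 K/W
ΣR = 9.511×10^-6 + 0.2382 = 0.2382 K/W
Q = ΔT/ΣR = (-27.4 °C − 26.3 °C)/0.2382 = -225 W
(Negative Q ⇒ heat flows inward; heat gain = 225 W.)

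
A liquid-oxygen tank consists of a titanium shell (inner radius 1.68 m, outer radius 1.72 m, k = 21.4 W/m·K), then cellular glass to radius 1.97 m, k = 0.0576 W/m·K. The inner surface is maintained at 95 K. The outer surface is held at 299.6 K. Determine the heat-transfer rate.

Q = 2010 W

Treat each layer as a resistance in series:
  R_titanium = (1/1.68 − 1/1.72)/(4πk) = 0.01384/(4π·21.4) = 5.148×10^-5 K/W
  R_cellular glass = (1/1.72 − 1/1.97)/(4πk) = 0.07378/(4π·0.0576) = 0.1019 K/W
ΣR = 5.148×10^-5 + 0.1019 = 0.1020 K/W
Q = ΔT/ΣR = (95 K − 299.6 K)/0.1020 = -2010 W
(Negative Q ⇒ heat flows inward; heat gain = 2010 W.)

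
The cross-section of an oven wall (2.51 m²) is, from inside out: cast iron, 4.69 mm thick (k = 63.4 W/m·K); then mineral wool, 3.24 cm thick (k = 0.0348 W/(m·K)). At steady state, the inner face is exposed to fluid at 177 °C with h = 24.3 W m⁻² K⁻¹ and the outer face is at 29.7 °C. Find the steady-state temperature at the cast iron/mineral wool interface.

T = 171 °C

Series thermal resistances, inner to outer:
  R_conv,in = 1/(hA) = 1/(24.3·2.51) = 0.01640 K/W
  R_cast iron = L/(kA) = 0.00469/(63.4·2.51) = 2.947×10^-5 K/W
  R_mineral wool = L/(kA) = 0.0324/(0.0348·2.51) = 0.3709 K/W
ΣR = 0.01640 + 2.947×10^-5 + 0.3709 = 0.3873 K/W
Q = ΔT/ΣR = (177 °C − 29.7 °C)/0.3873 = 380.3 W
From the inner boundary to the cast iron/mineral wool interface, ΣR_partial = 0.01643 K/W.
T_interface = T_in − Q·ΣR_partial = 177 °C − (380.3)(0.01643) = 171 °C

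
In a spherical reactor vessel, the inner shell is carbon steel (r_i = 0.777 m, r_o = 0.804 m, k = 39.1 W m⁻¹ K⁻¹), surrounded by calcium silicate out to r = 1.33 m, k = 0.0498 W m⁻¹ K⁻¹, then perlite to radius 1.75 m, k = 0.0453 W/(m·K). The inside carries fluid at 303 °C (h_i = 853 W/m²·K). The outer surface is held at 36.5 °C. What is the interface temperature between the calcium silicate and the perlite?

T = 113 °C

Resistance network (inner→outer):
  R_conv,in = 1/(4πr²h) = 1/(4π·0.777²·853) = 1.545×10^-4 K/W
  R_carbon steel = (1/0.777 − 1/0.804)/(4πk) = 0.04322/(4π·39.1) = 8.796×10^-5 K/W
  R_calcium silicate = (1/0.804 − 1/1.33)/(4πk) = 0.4919/(4π·0.0498) = 0.7860 K/W
  R_perlite = (1/1.33 − 1/1.75)/(4πk) = 0.1805/(4π·0.0453) = 0.3170 K/W
ΣR = 1.545×10^-4 + 8.796×10^-5 + 0.7860 + 0.3170 = 1.103 K/W
Q = ΔT/ΣR = (303 °C − 36.5 °C)/1.103 = 241.6 W
From the inner boundary to the calcium silicate/perlite interface, ΣR_partial = 0.7862 K/W.
T_interface = T_in − Q·ΣR_partial = 303 °C − (241.6)(0.7862) = 113 °C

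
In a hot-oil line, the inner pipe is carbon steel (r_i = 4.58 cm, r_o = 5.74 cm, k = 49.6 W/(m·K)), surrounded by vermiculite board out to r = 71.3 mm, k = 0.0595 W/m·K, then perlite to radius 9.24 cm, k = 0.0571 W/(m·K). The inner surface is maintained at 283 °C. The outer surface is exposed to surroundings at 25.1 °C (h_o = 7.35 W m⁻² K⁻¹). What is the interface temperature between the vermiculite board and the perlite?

T = 186 °C

Series thermal resistances, inner to outer:
  R'_carbon steel = ln(0.0574/0.0458)/(2πk) = 0.2258/(2π·49.6) = 7.244×10^-4 m·K/W
  R'_vermiculite board = ln(0.0713/0.0574)/(2πk) = 0.2169/(2π·0.0595) = 0.5801 m·K/W
  R'_perlite = ln(0.0924/0.0713)/(2πk) = 0.2592/(2π·0.0571) = 0.7226 m·K/W
  R'_conv,out = 1/(2πr h) = 1/(2π·0.0924·7.35) = 0.2343 m·K/W
ΣR = 7.244×10^-4 + 0.5801 + 0.7226 + 0.2343 = 1.538 m·K/W
Q' = ΔT/ΣR = (283 °C − 25.1 °C)/1.538 = 167.7 W/m
From the inner boundary to the vermiculite board/perlite interface, ΣR_partial = 0.5808 m·K/W.
T_interface = T_in − Q'·ΣR_partial = 283 °C − (167.7)(0.5808) = 186 °C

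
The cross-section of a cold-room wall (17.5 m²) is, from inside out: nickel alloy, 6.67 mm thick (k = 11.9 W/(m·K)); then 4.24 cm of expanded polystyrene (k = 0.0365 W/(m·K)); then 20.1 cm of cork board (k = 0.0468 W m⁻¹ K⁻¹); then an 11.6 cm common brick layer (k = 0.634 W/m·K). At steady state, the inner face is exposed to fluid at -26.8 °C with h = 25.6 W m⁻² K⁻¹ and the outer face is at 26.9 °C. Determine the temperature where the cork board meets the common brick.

T = 25.2 °C

Resistance network (inner→outer):
  R_conv,in = 1/(hA) = 1/(25.6·17.5) = 0.002232 K/W
  R_nickel alloy = L/(kA) = 0.00667/(11.9·17.5) = 3.203×10^-5 K/W
  R_expanded polystyrene = L/(kA) = 0.0424/(0.0365·17.5) = 0.06638 K/W
  R_cork board = L/(kA) = 0.201/(0.0468·17.5) = 0.2454 K/W
  R_common brick = L/(kA) = 0.116/(0.634·17.5) = 0.01046 K/W
ΣR = 0.002232 + 3.203×10^-5 + 0.06638 + 0.2454 + 0.01046 = 0.3245 K/W
Q = ΔT/ΣR = (-26.8 °C − 26.9 °C)/0.3245 = -165.5 W
From the inner boundary to the cork board/common brick interface, ΣR_partial = 0.3140 K/W.
T_interface = T_in − Q·ΣR_partial = -26.8 °C − (-165.5)(0.3140) = 25.2 °C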